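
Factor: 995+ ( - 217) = 2^1*389^1 = 778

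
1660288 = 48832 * 34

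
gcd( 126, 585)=9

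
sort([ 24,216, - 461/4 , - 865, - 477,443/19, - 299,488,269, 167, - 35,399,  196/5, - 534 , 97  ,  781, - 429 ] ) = [ - 865, - 534, - 477, - 429, - 299, - 461/4, - 35, 443/19,  24 , 196/5,97, 167, 216,269,  399,  488,781] 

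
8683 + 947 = 9630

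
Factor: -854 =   -  2^1 * 7^1*61^1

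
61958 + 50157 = 112115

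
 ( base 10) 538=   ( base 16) 21a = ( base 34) FS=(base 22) 12a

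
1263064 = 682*1852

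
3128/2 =1564 = 1564.00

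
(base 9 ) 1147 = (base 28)12d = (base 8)1525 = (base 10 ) 853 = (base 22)1GH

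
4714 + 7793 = 12507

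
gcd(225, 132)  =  3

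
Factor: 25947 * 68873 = 1787047731=3^3*7^1*31^2*9839^1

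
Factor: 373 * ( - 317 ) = -118241 = - 317^1*373^1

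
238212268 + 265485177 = 503697445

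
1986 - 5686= - 3700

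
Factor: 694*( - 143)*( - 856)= 2^4*11^1*13^1*107^1 * 347^1=84951152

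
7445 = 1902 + 5543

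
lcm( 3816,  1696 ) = 15264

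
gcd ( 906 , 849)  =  3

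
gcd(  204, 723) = 3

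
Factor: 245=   5^1*7^2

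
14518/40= 362 + 19/20 =362.95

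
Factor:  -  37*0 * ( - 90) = 0^1 = 0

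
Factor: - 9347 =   -  13^1*719^1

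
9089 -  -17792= 26881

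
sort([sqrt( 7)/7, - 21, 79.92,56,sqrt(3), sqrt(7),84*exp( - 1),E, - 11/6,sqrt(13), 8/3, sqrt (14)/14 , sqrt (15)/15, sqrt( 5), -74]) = [ - 74, - 21,-11/6,sqrt(15)/15, sqrt(14 )/14, sqrt(  7 ) /7 , sqrt( 3), sqrt( 5 ),  sqrt( 7),8/3,E,  sqrt(13),84*exp( - 1),56,79.92 ] 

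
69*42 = 2898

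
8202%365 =172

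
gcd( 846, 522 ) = 18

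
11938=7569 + 4369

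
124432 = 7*17776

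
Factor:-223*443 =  - 223^1*443^1 = - 98789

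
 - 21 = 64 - 85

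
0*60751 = 0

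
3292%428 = 296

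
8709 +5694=14403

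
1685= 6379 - 4694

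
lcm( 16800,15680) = 235200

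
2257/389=2257/389  =  5.80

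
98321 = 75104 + 23217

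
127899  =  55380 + 72519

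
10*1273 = 12730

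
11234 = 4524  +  6710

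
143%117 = 26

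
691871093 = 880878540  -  189007447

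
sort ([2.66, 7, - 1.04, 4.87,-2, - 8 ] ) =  [-8 ,-2 , - 1.04, 2.66,4.87, 7 ] 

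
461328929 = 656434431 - 195105502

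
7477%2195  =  892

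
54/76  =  27/38  =  0.71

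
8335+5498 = 13833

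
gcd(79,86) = 1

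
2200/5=440=440.00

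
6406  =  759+5647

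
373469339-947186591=  -  573717252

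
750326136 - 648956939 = 101369197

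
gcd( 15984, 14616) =72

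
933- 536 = 397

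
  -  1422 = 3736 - 5158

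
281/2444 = 281/2444 = 0.11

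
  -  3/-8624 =3/8624= 0.00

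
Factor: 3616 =2^5*113^1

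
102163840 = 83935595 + 18228245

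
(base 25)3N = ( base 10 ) 98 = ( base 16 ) 62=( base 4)1202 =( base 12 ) 82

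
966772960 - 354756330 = 612016630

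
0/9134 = 0  =  0.00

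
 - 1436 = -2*718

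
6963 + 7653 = 14616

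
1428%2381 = 1428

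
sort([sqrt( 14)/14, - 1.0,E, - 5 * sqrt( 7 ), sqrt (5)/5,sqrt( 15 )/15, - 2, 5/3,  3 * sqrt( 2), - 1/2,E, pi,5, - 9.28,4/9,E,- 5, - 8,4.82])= [ - 5 * sqrt( 7 ), - 9.28, - 8, - 5 , - 2, - 1.0, - 1/2, sqrt( 15 ) /15, sqrt( 14)/14, 4/9, sqrt( 5) /5,5/3,E,E,E,pi,3*sqrt( 2), 4.82,5] 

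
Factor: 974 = 2^1 * 487^1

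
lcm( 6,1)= 6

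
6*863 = 5178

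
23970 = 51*470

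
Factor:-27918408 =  - 2^3*3^1*7^1 *137^1*1213^1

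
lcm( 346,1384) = 1384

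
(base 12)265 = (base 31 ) BO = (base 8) 555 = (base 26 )e1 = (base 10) 365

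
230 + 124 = 354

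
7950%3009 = 1932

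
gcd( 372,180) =12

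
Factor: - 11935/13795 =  - 77/89 = - 7^1*11^1 * 89^( - 1 )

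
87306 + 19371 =106677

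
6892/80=86+3/20 = 86.15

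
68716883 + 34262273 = 102979156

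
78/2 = 39 = 39.00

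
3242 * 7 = 22694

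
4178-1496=2682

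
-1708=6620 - 8328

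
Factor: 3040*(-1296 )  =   - 2^9 * 3^4*5^1*19^1  =  - 3939840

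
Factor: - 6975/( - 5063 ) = 3^2*5^2*31^1*61^ (  -  1 )*83^ ( - 1 )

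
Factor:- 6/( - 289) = 2^1*3^1*17^ ( - 2) 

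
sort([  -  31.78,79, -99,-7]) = [ - 99, - 31.78, - 7,79 ]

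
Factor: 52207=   17^1*37^1*83^1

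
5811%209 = 168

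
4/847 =4/847 =0.00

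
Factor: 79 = 79^1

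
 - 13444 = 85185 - 98629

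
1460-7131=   -  5671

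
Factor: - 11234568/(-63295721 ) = 2^3 * 3^1*877^( - 1) * 72173^(  -  1)*468107^1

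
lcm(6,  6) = 6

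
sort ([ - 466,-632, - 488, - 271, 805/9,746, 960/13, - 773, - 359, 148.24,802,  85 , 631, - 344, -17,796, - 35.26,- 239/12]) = [  -  773,-632, - 488, - 466 ,- 359, - 344,-271, - 35.26,- 239/12, - 17,960/13, 85, 805/9,148.24 , 631, 746 , 796, 802 ] 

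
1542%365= 82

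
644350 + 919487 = 1563837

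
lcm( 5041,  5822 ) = 413362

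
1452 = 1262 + 190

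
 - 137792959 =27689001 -165481960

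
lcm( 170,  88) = 7480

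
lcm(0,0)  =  0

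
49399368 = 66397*744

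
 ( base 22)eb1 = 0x1b6b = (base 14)27B5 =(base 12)408B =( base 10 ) 7019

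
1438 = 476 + 962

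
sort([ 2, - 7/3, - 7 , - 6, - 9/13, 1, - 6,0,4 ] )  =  [ - 7 , - 6,- 6, - 7/3, - 9/13, 0 , 1, 2 , 4] 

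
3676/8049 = 3676/8049 = 0.46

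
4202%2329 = 1873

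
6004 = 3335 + 2669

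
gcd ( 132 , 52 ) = 4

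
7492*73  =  546916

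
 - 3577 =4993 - 8570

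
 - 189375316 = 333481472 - 522856788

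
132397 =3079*43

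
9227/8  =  9227/8 =1153.38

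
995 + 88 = 1083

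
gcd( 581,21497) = 581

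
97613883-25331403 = 72282480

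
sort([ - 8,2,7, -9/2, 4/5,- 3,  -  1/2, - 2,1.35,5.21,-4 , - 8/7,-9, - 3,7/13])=[-9,  -  8,-9/2, - 4,-3, - 3,-2,-8/7, - 1/2,7/13, 4/5,1.35, 2, 5.21,7 ] 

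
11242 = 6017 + 5225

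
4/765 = 4/765 = 0.01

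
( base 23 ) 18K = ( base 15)33d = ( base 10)733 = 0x2dd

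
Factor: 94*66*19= 117876 = 2^2*3^1*11^1 * 19^1*47^1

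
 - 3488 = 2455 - 5943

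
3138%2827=311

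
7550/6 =1258+ 1/3 =1258.33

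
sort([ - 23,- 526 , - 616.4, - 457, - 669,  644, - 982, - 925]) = [-982, - 925, - 669 , - 616.4, - 526, - 457 , - 23, 644]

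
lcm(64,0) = 0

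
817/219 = 3 +160/219=3.73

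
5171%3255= 1916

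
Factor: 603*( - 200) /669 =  - 2^3*3^1 * 5^2*67^1*223^( - 1) = - 40200/223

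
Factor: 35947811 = 35947811^1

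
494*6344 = 3133936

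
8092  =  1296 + 6796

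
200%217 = 200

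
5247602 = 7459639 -2212037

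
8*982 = 7856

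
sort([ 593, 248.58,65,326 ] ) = [65, 248.58, 326, 593]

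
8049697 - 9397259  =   - 1347562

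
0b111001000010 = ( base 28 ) 4IA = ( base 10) 3650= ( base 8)7102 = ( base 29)49p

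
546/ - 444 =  - 91/74 = - 1.23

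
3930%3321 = 609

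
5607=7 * 801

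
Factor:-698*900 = -628200 = - 2^3*3^2*5^2*349^1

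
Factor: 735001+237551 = 2^3*3^1*7^2*827^1 = 972552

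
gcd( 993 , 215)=1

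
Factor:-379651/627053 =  - 7^( -2)*67^ ( -1)*191^( - 1)*443^1*857^1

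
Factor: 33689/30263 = 53^(- 1 )*59^1 =59/53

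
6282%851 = 325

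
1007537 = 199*5063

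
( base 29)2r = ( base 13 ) 67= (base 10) 85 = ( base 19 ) 49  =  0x55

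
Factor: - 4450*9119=- 40579550 = - 2^1*5^2*11^1 * 89^1*829^1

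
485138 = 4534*107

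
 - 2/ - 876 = 1/438 = 0.00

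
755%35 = 20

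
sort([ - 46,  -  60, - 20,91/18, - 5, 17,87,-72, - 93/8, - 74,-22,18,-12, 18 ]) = [ - 74,  -  72,  -  60,-46,  -  22, - 20, - 12 , -93/8, - 5,91/18,  17, 18,  18,87 ]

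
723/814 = 723/814 = 0.89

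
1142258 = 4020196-2877938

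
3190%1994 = 1196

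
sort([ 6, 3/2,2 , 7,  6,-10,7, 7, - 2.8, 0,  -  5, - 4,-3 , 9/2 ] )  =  [ - 10,-5,-4, - 3 ,  -  2.8,  0,3/2,2, 9/2,6 , 6,7,7 , 7]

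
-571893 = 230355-802248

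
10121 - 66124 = -56003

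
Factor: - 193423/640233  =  -3^( - 2 ) * 11^(  -  1 )*29^(-1 ) * 223^( - 1 )*193423^1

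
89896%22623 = 22027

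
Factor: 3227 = 7^1*461^1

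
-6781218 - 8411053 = - 15192271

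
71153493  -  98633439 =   -  27479946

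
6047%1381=523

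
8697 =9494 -797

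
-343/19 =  - 343/19  =  - 18.05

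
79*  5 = 395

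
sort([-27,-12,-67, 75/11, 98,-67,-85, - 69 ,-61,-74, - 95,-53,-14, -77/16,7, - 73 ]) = [  -  95, -85,-74,  -  73, - 69,-67,-67, - 61, - 53, - 27 , - 14, - 12, - 77/16,  75/11,7 , 98]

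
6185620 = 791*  7820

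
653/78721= 653/78721 = 0.01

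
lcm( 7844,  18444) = 682428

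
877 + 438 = 1315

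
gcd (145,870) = 145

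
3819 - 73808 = -69989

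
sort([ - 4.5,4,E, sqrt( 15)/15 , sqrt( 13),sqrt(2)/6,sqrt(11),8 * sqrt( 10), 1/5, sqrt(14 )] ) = [ - 4.5, 1/5, sqrt(2)/6,sqrt ( 15)/15,E,sqrt(11),sqrt( 13 ) , sqrt( 14 ),4, 8* sqrt(10)] 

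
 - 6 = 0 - 6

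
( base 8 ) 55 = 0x2d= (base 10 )45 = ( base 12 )39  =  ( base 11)41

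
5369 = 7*767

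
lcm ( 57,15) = 285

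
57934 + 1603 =59537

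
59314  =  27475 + 31839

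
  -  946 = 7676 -8622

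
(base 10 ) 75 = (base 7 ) 135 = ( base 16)4b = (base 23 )36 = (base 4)1023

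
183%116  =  67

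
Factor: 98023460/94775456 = 2^(- 3 )*5^1*23^( - 1 ) * 61^( - 1 )* 239^1 * 2111^(  -  1)*20507^1= 24505865/23693864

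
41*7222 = 296102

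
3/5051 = 3/5051 = 0.00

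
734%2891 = 734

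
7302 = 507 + 6795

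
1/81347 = 1/81347 = 0.00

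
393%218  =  175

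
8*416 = 3328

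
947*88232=83555704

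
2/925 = 2/925 = 0.00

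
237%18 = 3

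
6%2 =0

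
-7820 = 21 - 7841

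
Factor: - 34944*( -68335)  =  2387898240 = 2^7*3^1*5^1*7^1*13^1*79^1*173^1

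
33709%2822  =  2667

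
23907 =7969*3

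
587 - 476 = 111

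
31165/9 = 3462+7/9 =3462.78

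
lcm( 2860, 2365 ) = 122980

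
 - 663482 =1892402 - 2555884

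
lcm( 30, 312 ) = 1560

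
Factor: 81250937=81250937^1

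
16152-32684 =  - 16532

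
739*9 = 6651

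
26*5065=131690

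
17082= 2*8541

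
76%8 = 4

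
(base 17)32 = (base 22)29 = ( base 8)65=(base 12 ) 45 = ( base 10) 53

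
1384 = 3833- 2449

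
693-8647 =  - 7954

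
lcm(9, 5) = 45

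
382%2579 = 382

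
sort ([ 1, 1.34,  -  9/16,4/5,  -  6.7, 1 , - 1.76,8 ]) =[-6.7, - 1.76, - 9/16, 4/5, 1,1 , 1.34 , 8]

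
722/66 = 361/33 = 10.94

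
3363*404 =1358652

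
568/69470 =284/34735 = 0.01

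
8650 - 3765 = 4885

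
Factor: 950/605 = 190/121 = 2^1*5^1*11^( - 2)*19^1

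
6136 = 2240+3896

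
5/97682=5/97682 = 0.00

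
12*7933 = 95196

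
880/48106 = 440/24053  =  0.02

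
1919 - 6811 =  - 4892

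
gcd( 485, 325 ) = 5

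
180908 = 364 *497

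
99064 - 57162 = 41902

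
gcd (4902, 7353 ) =2451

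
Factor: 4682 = 2^1 * 2341^1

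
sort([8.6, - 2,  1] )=[ - 2,1,8.6]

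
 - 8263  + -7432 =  - 15695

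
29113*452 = 13159076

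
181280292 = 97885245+83395047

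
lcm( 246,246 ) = 246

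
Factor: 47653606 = 2^1*7^1 * 11^1*13^2*1831^1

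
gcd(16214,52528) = 134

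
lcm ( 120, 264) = 1320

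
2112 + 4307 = 6419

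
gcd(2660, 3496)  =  76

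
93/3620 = 93/3620 = 0.03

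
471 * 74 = 34854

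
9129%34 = 17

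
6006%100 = 6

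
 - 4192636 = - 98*42782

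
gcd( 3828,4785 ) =957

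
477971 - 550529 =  - 72558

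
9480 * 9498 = 90041040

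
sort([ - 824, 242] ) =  [-824, 242] 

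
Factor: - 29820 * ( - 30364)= 2^4 * 3^1* 5^1*7^1 * 71^1*7591^1 = 905454480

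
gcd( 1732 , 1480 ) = 4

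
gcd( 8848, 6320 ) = 1264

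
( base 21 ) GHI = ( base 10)7431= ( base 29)8o7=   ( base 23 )E12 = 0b1110100000111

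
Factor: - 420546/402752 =-969/928 = - 2^( - 5 )*3^1*17^1*19^1*29^( - 1)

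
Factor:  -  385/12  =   - 2^( - 2)*3^( - 1 )*5^1*7^1*11^1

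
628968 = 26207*24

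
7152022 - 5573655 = 1578367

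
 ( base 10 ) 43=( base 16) 2b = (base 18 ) 27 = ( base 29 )1E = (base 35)18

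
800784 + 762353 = 1563137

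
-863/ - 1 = 863/1  =  863.00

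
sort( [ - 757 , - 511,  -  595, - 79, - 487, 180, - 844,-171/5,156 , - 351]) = [-844,-757 , - 595,  -  511, - 487, - 351,  -  79,-171/5, 156,180 ]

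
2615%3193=2615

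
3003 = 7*429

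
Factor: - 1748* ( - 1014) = 2^3 *3^1*13^2*19^1*23^1 = 1772472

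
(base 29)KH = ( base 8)1125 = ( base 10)597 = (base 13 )36C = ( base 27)m3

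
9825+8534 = 18359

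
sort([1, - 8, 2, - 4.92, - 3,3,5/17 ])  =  [ - 8, - 4.92, - 3,5/17,1,2,3 ] 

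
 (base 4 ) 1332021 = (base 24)E09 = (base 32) 7s9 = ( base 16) 1f89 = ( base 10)8073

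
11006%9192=1814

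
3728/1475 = 3728/1475 = 2.53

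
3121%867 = 520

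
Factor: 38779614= 2^1* 3^3*89^1 * 8069^1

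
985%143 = 127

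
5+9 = 14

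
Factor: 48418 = 2^1*43^1*563^1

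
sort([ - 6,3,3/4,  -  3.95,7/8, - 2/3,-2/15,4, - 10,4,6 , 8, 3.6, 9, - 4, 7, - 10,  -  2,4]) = [ - 10,-10, - 6,-4, - 3.95,  -  2,-2/3,-2/15,3/4, 7/8,3, 3.6,4,4  ,  4,6,7, 8, 9]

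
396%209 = 187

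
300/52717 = 300/52717=0.01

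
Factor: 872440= 2^3*5^1*17^1 * 1283^1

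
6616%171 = 118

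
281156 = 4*70289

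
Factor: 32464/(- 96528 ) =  - 3^( - 1 )*2011^( - 1)*2029^1 = - 2029/6033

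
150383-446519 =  - 296136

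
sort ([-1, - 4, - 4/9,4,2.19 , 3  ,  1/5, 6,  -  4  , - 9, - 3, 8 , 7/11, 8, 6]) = [ - 9, - 4 ,-4, - 3, - 1, - 4/9, 1/5,  7/11, 2.19,3,4 , 6 , 6,  8,8 ]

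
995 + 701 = 1696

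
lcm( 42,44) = 924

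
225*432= 97200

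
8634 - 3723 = 4911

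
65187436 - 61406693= 3780743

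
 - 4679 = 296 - 4975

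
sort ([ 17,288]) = [ 17, 288]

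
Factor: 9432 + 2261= 11^1 * 1063^1= 11693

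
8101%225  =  1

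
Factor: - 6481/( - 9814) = 2^ ( - 1 )*7^ ( - 1)*701^(  -  1)*6481^1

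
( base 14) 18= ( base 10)22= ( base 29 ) m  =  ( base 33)M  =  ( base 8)26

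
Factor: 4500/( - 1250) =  - 2^1*3^2*5^(-1)= - 18/5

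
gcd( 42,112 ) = 14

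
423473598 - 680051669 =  - 256578071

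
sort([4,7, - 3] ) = [ -3,4,7 ]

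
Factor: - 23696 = -2^4*1481^1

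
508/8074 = 254/4037=0.06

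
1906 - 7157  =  -5251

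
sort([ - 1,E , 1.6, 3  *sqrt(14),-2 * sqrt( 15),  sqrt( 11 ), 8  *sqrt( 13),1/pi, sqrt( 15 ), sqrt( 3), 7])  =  [ - 2*sqrt(15 ),  -  1,1/pi, 1.6, sqrt( 3),E, sqrt( 11 ), sqrt( 15),7, 3 * sqrt( 14),8*sqrt( 13 )]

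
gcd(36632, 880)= 8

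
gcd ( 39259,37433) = 913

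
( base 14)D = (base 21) d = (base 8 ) 15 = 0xD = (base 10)13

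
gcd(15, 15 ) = 15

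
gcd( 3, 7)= 1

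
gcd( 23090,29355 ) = 5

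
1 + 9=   10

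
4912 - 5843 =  - 931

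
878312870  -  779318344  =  98994526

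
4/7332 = 1/1833 = 0.00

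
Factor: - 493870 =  - 2^1* 5^1*13^1*29^1 *131^1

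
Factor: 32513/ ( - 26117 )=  - 61/49 =- 7^( - 2 )*61^1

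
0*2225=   0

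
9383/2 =4691 + 1/2= 4691.50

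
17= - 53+70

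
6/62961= 2/20987 =0.00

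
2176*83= 180608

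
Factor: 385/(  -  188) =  - 2^( - 2)*5^1*7^1*11^1*47^( - 1)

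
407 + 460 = 867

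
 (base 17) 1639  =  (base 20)GF7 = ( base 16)1a33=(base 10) 6707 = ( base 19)ib0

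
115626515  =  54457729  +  61168786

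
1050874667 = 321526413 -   -  729348254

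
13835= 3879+9956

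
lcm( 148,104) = 3848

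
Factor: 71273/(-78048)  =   - 263/288 = - 2^( - 5)*3^( - 2)*263^1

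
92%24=20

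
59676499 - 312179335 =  - 252502836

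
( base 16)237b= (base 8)21573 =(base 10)9083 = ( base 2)10001101111011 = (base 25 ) ED8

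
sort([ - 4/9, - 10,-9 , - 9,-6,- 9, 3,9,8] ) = [-10 , - 9,-9, - 9, - 6, -4/9, 3,8,9]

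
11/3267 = 1/297 = 0.00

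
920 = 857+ 63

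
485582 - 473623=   11959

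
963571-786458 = 177113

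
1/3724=1/3724 = 0.00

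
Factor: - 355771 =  - 13^1*27367^1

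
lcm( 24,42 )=168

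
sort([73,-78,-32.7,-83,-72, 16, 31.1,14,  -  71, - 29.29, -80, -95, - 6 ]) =[ - 95, - 83,-80, - 78,  -  72, - 71, - 32.7,-29.29, - 6,14, 16, 31.1 , 73]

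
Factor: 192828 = 2^2*3^1*16069^1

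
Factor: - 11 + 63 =2^2*13^1 = 52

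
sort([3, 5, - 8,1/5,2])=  [ - 8, 1/5,2, 3,5 ] 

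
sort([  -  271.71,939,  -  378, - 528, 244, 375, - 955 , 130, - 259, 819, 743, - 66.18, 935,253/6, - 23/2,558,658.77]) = [ - 955, - 528 , - 378, - 271.71,  -  259,-66.18, - 23/2, 253/6,130,244, 375, 558,658.77,743,819, 935, 939] 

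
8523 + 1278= 9801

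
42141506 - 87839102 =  - 45697596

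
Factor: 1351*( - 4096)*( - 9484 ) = 2^14*7^1*193^1*2371^1 = 52481572864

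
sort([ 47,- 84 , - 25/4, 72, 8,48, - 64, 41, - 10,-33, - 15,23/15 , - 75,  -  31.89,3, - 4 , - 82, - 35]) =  [ - 84,-82, - 75, - 64, - 35, - 33, -31.89, - 15, - 10, - 25/4, - 4,23/15, 3,8, 41 , 47, 48,72 ]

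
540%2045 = 540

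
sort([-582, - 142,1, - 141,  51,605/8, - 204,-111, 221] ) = [ - 582,-204  ,  -  142, - 141, -111,1,51 , 605/8,221]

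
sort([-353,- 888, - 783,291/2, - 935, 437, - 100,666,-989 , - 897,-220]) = [-989, - 935, - 897, - 888, - 783,-353, - 220, - 100,291/2,437,666]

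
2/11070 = 1/5535 = 0.00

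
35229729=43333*813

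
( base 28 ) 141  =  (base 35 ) pm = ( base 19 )294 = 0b1110000001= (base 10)897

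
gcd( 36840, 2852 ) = 4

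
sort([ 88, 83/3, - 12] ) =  [ - 12,83/3, 88 ] 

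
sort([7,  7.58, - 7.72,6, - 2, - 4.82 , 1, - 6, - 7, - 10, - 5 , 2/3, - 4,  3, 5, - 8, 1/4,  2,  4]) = [  -  10,-8, - 7.72, -7, - 6, - 5, - 4.82, - 4,-2,  1/4, 2/3,1, 2,3, 4, 5,6, 7, 7.58 ] 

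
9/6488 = 9/6488= 0.00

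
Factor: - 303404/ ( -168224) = 101/56= 2^( - 3) * 7^( -1)*101^1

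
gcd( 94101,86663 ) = 1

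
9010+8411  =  17421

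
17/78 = 17/78 = 0.22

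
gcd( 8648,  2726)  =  94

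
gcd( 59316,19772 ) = 19772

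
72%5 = 2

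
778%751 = 27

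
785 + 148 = 933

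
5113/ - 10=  - 512 + 7/10 =- 511.30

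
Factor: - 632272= - 2^4*43^1*919^1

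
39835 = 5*7967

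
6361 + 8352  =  14713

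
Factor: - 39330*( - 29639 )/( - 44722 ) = - 582850935/22361 = - 3^2 * 5^1*19^1*23^1*59^( - 1)*107^1*277^1*379^( - 1)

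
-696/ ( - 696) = 1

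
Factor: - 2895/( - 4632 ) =2^( - 3)*5^1 = 5/8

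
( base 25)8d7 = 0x14D4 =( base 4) 1103110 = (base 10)5332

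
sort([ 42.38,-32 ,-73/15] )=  [ -32,  -  73/15, 42.38] 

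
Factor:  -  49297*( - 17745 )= 3^1*5^1*7^1*13^2*49297^1 = 874775265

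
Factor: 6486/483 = 2^1*7^ ( - 1)* 47^1 = 94/7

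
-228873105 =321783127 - 550656232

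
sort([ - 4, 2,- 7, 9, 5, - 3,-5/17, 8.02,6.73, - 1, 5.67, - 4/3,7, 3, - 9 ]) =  [-9, - 7 , - 4, - 3,-4/3, - 1,  -  5/17, 2, 3,5,  5.67, 6.73 , 7,8.02, 9 ] 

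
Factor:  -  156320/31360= - 977/196 = -2^(-2)  *  7^ ( - 2)*977^1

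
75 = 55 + 20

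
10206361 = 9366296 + 840065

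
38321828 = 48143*796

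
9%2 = 1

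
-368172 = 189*( - 1948)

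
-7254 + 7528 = 274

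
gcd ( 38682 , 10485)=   9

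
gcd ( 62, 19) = 1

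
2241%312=57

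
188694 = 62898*3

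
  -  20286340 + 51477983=31191643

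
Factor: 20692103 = 2357^1*8779^1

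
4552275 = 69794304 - 65242029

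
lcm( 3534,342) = 10602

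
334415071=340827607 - 6412536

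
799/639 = 799/639 = 1.25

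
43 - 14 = 29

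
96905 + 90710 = 187615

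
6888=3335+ 3553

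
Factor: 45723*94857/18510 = 1445715537/6170 = 2^( - 1) * 3^1*5^( - 1 )*7^1*617^( - 1)*4517^1 * 15241^1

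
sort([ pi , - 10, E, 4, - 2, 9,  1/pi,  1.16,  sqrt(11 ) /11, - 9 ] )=[ - 10,-9, - 2,sqrt(11 )/11,1/pi, 1.16,E,  pi, 4  ,  9] 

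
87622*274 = 24008428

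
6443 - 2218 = 4225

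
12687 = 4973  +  7714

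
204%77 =50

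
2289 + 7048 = 9337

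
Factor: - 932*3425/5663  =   -2^2*5^2*7^( - 1)* 137^1*233^1*809^(  -  1 ) = - 3192100/5663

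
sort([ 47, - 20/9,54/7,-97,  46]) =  [-97,  -  20/9,54/7,46, 47 ]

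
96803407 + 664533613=761337020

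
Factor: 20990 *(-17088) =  - 2^7  *  3^1*5^1*89^1 * 2099^1 = - 358677120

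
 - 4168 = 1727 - 5895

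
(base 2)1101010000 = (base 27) 14b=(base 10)848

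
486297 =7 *69471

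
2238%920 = 398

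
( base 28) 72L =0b1010110111101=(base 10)5565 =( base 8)12675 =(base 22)bal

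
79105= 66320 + 12785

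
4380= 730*6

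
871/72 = 871/72 =12.10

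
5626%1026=496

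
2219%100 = 19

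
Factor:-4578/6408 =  -2^( -2 ) * 3^( -1)* 7^1*89^(-1)* 109^1 =- 763/1068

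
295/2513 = 295/2513 =0.12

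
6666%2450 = 1766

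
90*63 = 5670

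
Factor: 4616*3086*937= 2^4 * 577^1 * 937^1 * 1543^1 =13347542512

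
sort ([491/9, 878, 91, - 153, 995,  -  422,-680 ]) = [ - 680,  -  422,  -  153,491/9, 91, 878,995]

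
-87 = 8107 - 8194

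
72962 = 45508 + 27454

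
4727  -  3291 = 1436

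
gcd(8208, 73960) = 8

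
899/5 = 899/5 = 179.80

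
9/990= 1/110 = 0.01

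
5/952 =5/952  =  0.01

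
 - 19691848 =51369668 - 71061516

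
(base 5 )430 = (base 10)115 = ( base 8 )163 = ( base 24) 4j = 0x73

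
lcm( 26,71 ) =1846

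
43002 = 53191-10189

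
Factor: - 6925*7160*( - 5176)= 2^6*5^3*179^1 * 277^1*647^1 = 256641608000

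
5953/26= 228 + 25/26 =228.96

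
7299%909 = 27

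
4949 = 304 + 4645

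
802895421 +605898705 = 1408794126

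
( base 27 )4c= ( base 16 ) 78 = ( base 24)50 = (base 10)120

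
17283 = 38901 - 21618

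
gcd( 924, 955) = 1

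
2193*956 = 2096508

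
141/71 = 141/71 = 1.99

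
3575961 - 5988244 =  - 2412283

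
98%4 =2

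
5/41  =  5/41 = 0.12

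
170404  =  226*754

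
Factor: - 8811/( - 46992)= 2^( - 4) *3^1  =  3/16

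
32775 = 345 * 95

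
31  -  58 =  - 27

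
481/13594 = 481/13594=0.04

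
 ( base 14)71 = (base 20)4J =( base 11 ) 90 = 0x63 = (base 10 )99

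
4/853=4/853 = 0.00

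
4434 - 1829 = 2605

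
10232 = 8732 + 1500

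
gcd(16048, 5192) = 472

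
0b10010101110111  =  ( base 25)F8G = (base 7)36651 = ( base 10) 9591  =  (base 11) 722a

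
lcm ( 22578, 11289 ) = 22578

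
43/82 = 43/82 = 0.52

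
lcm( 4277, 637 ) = 29939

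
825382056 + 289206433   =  1114588489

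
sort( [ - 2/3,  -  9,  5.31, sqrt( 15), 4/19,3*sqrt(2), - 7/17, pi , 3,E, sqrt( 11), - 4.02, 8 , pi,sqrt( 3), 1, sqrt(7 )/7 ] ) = [ - 9, - 4.02, - 2/3,  -  7/17, 4/19, sqrt(7) /7, 1,sqrt(3 ),E, 3, pi, pi, sqrt (11),  sqrt( 15 ), 3*sqrt(2), 5.31, 8 ] 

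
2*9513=19026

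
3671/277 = 13 + 70/277=13.25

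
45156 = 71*636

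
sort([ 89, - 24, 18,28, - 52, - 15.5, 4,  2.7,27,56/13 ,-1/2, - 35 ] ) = [ -52,-35, - 24,  -  15.5, - 1/2, 2.7, 4, 56/13, 18,27,28, 89]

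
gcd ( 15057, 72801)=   9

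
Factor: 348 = 2^2*3^1*29^1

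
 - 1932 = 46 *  (- 42)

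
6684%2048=540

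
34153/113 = 302 + 27/113 = 302.24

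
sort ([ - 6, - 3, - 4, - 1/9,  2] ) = [ - 6, - 4, - 3, - 1/9,2]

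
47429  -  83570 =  - 36141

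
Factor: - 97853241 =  - 3^1*17^1*1031^1*1861^1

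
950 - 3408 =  -2458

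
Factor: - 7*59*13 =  - 7^1*13^1*59^1 = -5369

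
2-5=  -3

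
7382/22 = 335 + 6/11 = 335.55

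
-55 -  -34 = -21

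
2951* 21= 61971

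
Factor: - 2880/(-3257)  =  2^6*3^2*5^1*3257^( -1)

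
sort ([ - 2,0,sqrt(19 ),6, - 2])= [ - 2, - 2,0,sqrt ( 19), 6]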